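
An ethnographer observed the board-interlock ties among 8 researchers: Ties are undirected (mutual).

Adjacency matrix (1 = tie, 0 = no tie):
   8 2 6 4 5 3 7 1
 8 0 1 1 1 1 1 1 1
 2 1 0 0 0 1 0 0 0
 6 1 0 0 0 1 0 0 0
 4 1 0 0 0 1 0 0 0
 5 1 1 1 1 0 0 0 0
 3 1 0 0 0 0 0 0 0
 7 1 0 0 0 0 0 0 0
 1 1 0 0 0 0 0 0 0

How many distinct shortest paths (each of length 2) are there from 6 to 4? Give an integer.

The shortest distance is 2. The length-2 paths are: 6–8–4; 6–5–4.
That gives 2 distinct shortest paths.

2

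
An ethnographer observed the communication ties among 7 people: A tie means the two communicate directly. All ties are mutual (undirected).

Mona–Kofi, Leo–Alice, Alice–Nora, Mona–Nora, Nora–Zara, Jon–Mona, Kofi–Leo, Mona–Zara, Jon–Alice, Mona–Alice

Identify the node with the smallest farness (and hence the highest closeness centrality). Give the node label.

Farness (sum of distances to all others) for each node — Alice:8, Jon:10, Kofi:10, Leo:11, Mona:7, Nora:9, Zara:11.
The smallest farness is 7, for Mona, so Mona has the highest closeness.

Mona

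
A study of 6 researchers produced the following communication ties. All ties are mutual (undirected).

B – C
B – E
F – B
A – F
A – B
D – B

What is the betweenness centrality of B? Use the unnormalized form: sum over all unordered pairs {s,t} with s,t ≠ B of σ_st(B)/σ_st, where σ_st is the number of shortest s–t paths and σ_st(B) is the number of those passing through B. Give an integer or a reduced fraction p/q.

Pairs whose geodesics pass through B — A–C: 1; A–E: 1; A–D: 1; C–E: 1; C–D: 1; C–F: 1; E–D: 1; E–F: 1; D–F: 1.
All other pairs contribute 0.
Summing the contributions gives betweenness(B) = 9.

9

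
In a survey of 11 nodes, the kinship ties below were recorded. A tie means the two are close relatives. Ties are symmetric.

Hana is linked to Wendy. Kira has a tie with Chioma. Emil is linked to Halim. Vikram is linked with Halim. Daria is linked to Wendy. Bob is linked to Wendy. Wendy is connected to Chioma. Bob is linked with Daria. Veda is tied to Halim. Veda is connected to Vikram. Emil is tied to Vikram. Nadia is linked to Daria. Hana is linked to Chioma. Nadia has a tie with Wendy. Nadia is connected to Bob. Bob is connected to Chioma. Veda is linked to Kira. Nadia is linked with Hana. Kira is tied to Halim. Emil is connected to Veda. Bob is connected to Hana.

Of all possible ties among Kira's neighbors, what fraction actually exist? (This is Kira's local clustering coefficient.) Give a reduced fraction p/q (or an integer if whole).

1/3

Kira's neighbors: Chioma, Halim, and Veda (k = 3).
Possible neighbor pairs: C(3,2) = 3. Edges among them: Halim–Veda → e = 1.
Clustering(Kira) = 1/3.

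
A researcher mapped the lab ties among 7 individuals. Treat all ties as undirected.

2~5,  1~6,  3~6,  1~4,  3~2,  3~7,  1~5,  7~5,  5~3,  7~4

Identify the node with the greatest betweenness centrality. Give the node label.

Unnormalized betweenness of each node: 1:7/3, 2:0, 3:10/3, 4:1/2, 5:19/6, 6:1/2, 7:13/6.
3 has the largest value, 10/3, making it the main broker — the node through which the most shortest paths run.

3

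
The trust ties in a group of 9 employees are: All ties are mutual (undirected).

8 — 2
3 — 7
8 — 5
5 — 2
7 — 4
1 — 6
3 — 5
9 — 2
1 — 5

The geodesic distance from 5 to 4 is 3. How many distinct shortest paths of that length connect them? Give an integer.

The shortest distance is 3, and the only length-3 path is 5–3–7–4. So there is exactly 1 shortest path.

1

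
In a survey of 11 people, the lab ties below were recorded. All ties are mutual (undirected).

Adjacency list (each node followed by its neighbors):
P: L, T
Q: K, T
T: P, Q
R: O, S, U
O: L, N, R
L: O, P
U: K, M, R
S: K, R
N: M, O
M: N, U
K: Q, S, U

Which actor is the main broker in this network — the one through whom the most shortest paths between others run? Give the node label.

Unnormalized betweenness of each node: K:34/3, L:23/3, M:3, N:3, O:13, P:5, Q:7, R:28/3, S:5/2, T:14/3, U:19/2.
O has the largest value, 13, making it the main broker — the node through which the most shortest paths run.

O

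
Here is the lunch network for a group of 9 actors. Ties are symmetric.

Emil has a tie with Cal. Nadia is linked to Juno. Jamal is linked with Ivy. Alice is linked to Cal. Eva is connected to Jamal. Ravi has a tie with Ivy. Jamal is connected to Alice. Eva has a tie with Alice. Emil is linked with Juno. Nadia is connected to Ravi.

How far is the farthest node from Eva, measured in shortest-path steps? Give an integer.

Distances from Eva: Alice:1, Cal:2, Emil:3, Ivy:2, Jamal:1, Juno:4, Nadia:4, Ravi:3.
The largest is 4 (to Juno and Nadia), so the eccentricity of Eva is 4.

4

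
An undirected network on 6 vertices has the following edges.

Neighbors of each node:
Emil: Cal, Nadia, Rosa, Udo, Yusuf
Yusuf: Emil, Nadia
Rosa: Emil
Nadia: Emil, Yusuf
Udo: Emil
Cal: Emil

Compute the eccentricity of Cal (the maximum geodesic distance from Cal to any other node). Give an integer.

2

Distances from Cal: Emil:1, Nadia:2, Rosa:2, Udo:2, Yusuf:2.
The largest is 2 (to Rosa, Udo, Yusuf, and Nadia), so the eccentricity of Cal is 2.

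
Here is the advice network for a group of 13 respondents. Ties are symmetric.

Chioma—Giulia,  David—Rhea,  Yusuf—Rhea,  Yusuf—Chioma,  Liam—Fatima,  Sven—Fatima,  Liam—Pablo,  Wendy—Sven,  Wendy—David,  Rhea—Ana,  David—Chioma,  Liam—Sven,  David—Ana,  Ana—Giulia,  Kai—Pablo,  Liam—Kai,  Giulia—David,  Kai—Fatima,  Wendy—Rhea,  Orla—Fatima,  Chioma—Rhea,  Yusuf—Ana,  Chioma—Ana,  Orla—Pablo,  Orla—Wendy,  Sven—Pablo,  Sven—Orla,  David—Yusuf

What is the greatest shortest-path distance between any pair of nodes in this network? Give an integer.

Eccentricity of each node (its greatest distance to any other): Ana:5, Chioma:5, David:4, Fatima:4, Giulia:5, Kai:5, Liam:4, Orla:3, Pablo:4, Rhea:4, Sven:3, Wendy:3, Yusuf:5.
The maximum eccentricity is 5, realized for instance by the pair Kai–Giulia via Kai – Pablo – Sven – Wendy – David – Giulia. So the diameter is 5.

5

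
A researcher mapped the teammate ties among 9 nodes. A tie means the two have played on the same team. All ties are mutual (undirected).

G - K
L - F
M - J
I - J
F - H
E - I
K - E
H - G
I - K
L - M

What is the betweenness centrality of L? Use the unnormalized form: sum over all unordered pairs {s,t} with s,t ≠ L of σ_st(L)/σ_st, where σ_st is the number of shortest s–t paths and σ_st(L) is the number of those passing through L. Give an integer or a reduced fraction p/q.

9/2

Pairs whose geodesics pass through L — F–I: 1/2; F–J: 1; F–M: 1; H–J: 1/2; H–M: 1; G–M: 1/2.
All other pairs contribute 0.
Summing the contributions gives betweenness(L) = 9/2.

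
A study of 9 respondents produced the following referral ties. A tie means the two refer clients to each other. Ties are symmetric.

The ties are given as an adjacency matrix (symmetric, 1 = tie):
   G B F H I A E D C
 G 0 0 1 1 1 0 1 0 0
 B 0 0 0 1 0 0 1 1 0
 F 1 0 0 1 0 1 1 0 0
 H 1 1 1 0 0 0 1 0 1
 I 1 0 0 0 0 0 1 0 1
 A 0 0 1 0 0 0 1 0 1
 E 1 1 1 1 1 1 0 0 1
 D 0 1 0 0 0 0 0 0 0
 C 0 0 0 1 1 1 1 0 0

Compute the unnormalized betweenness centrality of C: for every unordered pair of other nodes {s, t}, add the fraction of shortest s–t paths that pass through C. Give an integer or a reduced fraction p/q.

7/6

Pairs whose geodesics pass through C — H–I: 1/3; H–A: 1/3; I–A: 1/2.
All other pairs contribute 0.
Summing the contributions gives betweenness(C) = 7/6.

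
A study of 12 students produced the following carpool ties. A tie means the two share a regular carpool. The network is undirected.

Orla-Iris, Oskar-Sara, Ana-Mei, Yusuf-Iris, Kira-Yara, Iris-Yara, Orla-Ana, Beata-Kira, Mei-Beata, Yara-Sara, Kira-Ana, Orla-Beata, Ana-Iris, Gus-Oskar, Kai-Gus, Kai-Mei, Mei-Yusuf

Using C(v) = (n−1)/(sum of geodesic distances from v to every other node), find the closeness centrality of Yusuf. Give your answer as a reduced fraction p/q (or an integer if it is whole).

11/25

Distances from Yusuf: Ana:2, Beata:2, Gus:3, Iris:1, Kai:2, Kira:3, Mei:1, Orla:2, Oskar:4, Sara:3, Yara:2. Sum = 25.
n = 12, so closeness = 11/25.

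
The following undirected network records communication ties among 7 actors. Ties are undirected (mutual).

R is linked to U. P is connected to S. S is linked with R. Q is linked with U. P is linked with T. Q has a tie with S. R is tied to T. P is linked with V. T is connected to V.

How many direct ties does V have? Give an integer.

V is directly tied to P and T. That is 2 neighbors, so the degree of V is 2.

2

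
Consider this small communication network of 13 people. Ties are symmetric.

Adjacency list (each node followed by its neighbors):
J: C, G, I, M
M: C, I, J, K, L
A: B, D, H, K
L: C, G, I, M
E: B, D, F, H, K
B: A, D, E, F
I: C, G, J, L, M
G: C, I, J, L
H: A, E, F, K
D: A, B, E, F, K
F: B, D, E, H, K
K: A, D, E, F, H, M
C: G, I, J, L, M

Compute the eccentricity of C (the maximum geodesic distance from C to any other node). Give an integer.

Distances from C: A:3, B:4, D:3, E:3, F:3, G:1, H:3, I:1, J:1, K:2, L:1, M:1.
The largest is 4 (to B), so the eccentricity of C is 4.

4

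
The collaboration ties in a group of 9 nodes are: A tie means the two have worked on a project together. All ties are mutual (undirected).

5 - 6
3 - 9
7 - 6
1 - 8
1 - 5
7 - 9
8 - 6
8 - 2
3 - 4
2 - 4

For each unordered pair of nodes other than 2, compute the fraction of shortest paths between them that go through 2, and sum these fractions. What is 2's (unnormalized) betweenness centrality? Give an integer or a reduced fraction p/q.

6

Pairs whose geodesics pass through 2 — 3–8: 1; 3–1: 1; 4–8: 1; 4–1: 1; 4–5: 2/2; 4–6: 1.
All other pairs contribute 0.
Summing the contributions gives betweenness(2) = 6.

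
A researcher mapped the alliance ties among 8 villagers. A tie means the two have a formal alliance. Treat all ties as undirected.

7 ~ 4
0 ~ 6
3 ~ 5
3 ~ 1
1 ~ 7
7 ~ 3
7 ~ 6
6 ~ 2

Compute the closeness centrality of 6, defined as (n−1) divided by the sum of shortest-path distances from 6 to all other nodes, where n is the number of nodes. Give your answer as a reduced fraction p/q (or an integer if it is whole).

Distances from 6: 0:1, 1:2, 2:1, 3:2, 4:2, 5:3, 7:1. Sum = 12.
n = 8, so closeness = 7/12.

7/12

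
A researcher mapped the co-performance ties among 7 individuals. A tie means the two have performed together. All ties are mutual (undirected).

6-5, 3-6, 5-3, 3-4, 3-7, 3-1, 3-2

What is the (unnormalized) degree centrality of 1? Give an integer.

1

1 is directly tied to 3. That is 1 neighbor, so the degree of 1 is 1.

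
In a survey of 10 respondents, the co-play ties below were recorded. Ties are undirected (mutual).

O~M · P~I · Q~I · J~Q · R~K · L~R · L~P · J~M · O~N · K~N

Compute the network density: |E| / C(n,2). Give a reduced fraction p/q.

2/9

There are 10 edges and 10 nodes, so the maximum possible is C(10,2) = 45.
Density = 10/45 = 2/9.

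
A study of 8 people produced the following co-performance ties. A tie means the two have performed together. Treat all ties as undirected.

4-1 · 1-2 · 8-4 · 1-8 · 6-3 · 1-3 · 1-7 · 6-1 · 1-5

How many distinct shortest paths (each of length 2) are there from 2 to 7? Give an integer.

1

The shortest distance is 2, and the only length-2 path is 2–1–7. So there is exactly 1 shortest path.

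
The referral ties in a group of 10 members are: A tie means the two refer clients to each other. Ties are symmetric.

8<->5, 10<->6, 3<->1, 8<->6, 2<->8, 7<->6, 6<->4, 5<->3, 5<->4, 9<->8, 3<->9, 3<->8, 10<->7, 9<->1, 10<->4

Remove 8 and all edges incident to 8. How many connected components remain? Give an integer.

2

Without 8, the remaining ties split the others into: {1, 3, 4, 5, 6, 7, 9, 10}; {2}.
That's 2 separate components.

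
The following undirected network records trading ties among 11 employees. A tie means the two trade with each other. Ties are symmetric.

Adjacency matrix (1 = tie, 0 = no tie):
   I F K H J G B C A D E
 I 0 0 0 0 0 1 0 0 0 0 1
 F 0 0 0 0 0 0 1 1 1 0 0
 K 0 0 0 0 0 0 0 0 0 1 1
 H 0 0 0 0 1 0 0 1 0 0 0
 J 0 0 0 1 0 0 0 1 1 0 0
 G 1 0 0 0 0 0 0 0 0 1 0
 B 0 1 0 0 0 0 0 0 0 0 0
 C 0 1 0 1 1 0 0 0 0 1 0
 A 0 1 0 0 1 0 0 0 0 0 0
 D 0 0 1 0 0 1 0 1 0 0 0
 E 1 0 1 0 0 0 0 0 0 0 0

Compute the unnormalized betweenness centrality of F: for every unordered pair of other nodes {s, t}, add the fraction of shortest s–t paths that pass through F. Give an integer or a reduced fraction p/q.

Pairs whose geodesics pass through F — I–B: 1; I–A: 1/2; K–B: 1; K–A: 1/2; H–B: 1; J–B: 2/2; G–B: 1; G–A: 1/2; B–C: 1; B–A: 1; B–D: 1; B–E: 1; C–A: 1/2; A–D: 1/2 … (+1 more pairs).
All other pairs contribute 0.
Summing the contributions gives betweenness(F) = 12.

12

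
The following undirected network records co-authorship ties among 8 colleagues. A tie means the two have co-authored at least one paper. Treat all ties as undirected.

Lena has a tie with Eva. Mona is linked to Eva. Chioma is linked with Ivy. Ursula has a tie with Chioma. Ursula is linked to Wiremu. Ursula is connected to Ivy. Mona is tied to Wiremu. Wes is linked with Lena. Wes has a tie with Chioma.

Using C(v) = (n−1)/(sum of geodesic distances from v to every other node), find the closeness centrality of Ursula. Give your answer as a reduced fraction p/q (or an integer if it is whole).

Distances from Ursula: Chioma:1, Eva:3, Ivy:1, Lena:3, Mona:2, Wes:2, Wiremu:1. Sum = 13.
n = 8, so closeness = 7/13.

7/13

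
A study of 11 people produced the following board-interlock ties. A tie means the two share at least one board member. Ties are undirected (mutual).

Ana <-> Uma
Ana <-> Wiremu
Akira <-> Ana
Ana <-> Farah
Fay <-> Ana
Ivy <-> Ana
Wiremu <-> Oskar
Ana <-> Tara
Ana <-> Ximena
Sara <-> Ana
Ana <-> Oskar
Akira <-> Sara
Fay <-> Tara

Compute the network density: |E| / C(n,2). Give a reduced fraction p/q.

13/55

There are 13 edges and 11 nodes, so the maximum possible is C(11,2) = 55.
Density = 13/55.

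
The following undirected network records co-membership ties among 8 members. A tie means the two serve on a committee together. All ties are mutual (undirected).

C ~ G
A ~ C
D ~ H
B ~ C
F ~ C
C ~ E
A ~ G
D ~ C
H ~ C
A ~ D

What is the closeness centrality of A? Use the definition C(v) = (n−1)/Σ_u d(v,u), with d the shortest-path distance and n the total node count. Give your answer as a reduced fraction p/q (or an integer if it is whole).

Distances from A: B:2, C:1, D:1, E:2, F:2, G:1, H:2. Sum = 11.
n = 8, so closeness = 7/11.

7/11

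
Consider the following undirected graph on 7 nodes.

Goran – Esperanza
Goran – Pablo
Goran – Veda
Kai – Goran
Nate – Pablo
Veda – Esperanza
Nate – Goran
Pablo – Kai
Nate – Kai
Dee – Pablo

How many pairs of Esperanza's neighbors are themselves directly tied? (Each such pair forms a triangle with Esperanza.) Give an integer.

Esperanza's neighbors: Goran and Veda.
Neighbor pairs that are themselves tied: Esperanza–Goran–Veda. Each forms one triangle with Esperanza, for 1 in total.

1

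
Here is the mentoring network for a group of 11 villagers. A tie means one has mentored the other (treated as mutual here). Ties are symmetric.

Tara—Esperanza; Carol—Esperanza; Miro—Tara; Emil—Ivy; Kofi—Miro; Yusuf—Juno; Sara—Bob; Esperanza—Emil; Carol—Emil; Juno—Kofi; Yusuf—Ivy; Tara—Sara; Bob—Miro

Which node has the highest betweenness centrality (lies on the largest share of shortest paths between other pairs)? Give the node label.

Tara

Unnormalized betweenness of each node: Bob:11/6, Carol:0, Emil:19/2, Esperanza:27/2, Ivy:41/6, Juno:13/2, Kofi:17/2, Miro:83/6, Sara:7/3, Tara:49/3, Yusuf:35/6.
Tara has the largest value, 49/3, making it the main broker — the node through which the most shortest paths run.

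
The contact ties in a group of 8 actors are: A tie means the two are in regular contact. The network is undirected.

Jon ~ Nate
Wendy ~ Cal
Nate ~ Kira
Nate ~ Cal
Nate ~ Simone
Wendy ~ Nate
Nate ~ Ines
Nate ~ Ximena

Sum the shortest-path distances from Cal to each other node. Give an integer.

12

Distances from Cal: Ines:2, Jon:2, Kira:2, Nate:1, Simone:2, Wendy:1, Ximena:2.
Sum = 2 + 2 + 2 + 1 + 2 + 1 + 2 = 12.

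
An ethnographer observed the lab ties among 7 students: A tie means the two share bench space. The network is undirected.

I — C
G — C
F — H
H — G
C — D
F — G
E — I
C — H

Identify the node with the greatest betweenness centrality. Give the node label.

C

Unnormalized betweenness of each node: C:11, D:0, E:0, F:0, G:2, H:2, I:5.
C has the largest value, 11, making it the main broker — the node through which the most shortest paths run.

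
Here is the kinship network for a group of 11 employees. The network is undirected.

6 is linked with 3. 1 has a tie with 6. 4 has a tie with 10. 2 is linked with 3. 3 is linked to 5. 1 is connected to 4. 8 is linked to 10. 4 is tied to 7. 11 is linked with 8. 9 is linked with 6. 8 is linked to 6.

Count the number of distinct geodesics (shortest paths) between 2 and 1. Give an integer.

The shortest distance is 3, and the only length-3 path is 2–3–6–1. So there is exactly 1 shortest path.

1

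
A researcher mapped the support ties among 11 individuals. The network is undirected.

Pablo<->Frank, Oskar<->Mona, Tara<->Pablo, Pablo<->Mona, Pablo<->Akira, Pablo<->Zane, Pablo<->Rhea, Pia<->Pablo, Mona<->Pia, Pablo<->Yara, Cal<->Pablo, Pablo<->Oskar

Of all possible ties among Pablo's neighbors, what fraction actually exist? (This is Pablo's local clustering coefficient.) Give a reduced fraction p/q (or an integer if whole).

2/45

Pablo's neighbors: Akira, Cal, Frank, Mona, Oskar, Pia, Rhea, Tara, Yara, and Zane (k = 10).
Possible neighbor pairs: C(10,2) = 45. Edges among them: Mona–Oskar, Mona–Pia → e = 2.
Clustering(Pablo) = 2/45.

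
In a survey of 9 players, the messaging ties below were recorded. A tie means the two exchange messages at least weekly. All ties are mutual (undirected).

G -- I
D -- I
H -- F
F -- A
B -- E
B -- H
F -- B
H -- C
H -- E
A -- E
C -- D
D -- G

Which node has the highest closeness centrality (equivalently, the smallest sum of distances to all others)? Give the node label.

H

Farness (sum of distances to all others) for each node — A:23, B:18, C:15, D:18, E:18, F:18, G:24, H:14, I:24.
The smallest farness is 14, for H, so H has the highest closeness.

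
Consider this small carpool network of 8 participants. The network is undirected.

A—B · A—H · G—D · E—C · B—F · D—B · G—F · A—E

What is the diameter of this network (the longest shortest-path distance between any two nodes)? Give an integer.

Eccentricity of each node (its greatest distance to any other): A:3, B:3, C:5, D:4, E:4, F:4, G:5, H:4.
The maximum eccentricity is 5, realized for instance by the pair C–G via C – E – A – B – F – G. So the diameter is 5.

5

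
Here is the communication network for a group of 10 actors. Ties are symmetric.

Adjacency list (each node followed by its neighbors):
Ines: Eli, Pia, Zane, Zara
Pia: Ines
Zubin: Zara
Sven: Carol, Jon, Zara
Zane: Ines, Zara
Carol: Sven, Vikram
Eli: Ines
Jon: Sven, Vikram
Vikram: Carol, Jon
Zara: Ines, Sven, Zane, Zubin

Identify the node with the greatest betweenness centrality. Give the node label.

Zara

Unnormalized betweenness of each node: Carol:7/2, Eli:0, Ines:15, Jon:7/2, Pia:0, Sven:37/2, Vikram:1/2, Zane:0, Zara:24, Zubin:0.
Zara has the largest value, 24, making it the main broker — the node through which the most shortest paths run.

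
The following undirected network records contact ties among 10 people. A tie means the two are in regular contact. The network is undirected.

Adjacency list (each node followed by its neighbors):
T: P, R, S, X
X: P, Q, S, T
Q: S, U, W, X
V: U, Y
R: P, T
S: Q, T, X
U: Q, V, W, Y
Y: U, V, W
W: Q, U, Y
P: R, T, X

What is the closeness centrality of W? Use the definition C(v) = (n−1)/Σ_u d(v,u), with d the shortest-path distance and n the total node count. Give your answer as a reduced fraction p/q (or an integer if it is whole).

9/19

Distances from W: P:3, Q:1, R:4, S:2, T:3, U:1, V:2, X:2, Y:1. Sum = 19.
n = 10, so closeness = 9/19.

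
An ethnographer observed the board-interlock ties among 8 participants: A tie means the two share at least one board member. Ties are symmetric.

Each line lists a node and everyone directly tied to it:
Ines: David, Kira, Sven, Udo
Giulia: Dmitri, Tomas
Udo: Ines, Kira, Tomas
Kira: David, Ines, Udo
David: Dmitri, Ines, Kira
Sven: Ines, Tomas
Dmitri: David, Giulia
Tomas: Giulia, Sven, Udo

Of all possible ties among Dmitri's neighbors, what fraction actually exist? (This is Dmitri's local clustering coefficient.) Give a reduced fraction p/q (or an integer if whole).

Dmitri's neighbors: David and Giulia (k = 2).
Possible neighbor pairs: C(2,2) = 1. Edges among them: none → e = 0.
Clustering(Dmitri) = 0/1.

0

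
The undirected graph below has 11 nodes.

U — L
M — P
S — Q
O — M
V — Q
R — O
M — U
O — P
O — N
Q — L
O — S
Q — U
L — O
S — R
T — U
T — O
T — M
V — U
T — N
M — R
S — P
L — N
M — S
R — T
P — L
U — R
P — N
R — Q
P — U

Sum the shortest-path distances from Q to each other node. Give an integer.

Distances from Q: L:1, M:2, N:2, O:2, P:2, R:1, S:1, T:2, U:1, V:1.
Sum = 1 + 2 + 2 + 2 + 2 + 1 + 1 + 2 + 1 + 1 = 15.

15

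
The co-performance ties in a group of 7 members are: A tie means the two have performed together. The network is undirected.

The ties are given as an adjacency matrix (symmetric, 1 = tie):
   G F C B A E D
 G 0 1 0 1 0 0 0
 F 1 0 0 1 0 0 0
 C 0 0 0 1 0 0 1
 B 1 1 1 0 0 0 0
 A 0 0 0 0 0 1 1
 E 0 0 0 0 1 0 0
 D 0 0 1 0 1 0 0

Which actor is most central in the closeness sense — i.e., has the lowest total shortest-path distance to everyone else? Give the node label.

C

Farness (sum of distances to all others) for each node — A:15, B:12, C:11, D:12, E:20, F:16, G:16.
The smallest farness is 11, for C, so C has the highest closeness.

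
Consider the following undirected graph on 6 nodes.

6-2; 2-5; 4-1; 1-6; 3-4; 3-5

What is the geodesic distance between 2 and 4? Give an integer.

One shortest route is 2 – 6 – 1 – 4, which uses 3 edges, and at distance 2 from 2 we only reach {1, 3}, which does not include 4. So d(2,4) = 3.

3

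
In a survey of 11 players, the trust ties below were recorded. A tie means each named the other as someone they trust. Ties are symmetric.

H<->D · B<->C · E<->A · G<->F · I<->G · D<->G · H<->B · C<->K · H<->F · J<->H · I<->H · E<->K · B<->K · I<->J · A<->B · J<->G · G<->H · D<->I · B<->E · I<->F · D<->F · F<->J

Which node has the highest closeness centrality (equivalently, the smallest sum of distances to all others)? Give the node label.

H

Farness (sum of distances to all others) for each node — A:23, B:15, C:23, D:20, E:22, F:19, G:19, H:14, I:19, J:20, K:22.
The smallest farness is 14, for H, so H has the highest closeness.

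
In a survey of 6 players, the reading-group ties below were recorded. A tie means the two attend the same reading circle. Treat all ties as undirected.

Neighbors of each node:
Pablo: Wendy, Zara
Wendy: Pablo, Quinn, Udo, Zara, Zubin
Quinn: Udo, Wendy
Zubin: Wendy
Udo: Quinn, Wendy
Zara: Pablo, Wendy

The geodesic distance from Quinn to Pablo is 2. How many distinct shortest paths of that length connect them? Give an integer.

The shortest distance is 2, and the only length-2 path is Quinn–Wendy–Pablo. So there is exactly 1 shortest path.

1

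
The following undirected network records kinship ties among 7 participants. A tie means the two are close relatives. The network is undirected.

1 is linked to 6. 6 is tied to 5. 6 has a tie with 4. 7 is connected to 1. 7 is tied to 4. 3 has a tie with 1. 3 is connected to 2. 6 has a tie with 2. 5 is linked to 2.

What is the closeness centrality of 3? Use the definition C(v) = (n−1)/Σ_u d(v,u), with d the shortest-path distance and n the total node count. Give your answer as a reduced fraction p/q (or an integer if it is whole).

Distances from 3: 1:1, 2:1, 4:3, 5:2, 6:2, 7:2. Sum = 11.
n = 7, so closeness = 6/11.

6/11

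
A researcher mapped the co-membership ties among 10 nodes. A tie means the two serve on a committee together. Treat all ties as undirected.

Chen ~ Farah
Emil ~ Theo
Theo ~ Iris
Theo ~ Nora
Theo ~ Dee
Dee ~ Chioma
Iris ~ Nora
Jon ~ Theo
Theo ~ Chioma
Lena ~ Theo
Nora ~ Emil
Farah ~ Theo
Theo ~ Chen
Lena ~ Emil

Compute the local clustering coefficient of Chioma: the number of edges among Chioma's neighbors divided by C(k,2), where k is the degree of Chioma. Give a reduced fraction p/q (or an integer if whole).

Chioma's neighbors: Dee and Theo (k = 2).
Possible neighbor pairs: C(2,2) = 1. Edges among them: Dee–Theo → e = 1.
Clustering(Chioma) = 1/1.

1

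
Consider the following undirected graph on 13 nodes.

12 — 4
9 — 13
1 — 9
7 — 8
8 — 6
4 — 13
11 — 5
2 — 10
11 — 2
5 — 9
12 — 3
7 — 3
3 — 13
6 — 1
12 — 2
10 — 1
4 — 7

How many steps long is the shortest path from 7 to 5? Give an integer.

4

One shortest route is 7 – 4 – 13 – 9 – 5, which uses 4 edges, and at distance 3 from 7 we only reach {1, 2, 9}, which does not include 5. So d(7,5) = 4.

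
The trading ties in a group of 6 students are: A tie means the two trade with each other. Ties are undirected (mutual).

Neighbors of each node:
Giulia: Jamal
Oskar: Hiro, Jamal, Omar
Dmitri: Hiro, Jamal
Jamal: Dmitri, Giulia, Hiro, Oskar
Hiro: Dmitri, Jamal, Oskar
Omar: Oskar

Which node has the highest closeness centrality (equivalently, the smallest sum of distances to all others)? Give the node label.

Jamal

Farness (sum of distances to all others) for each node — Dmitri:9, Giulia:10, Hiro:7, Jamal:6, Omar:11, Oskar:7.
The smallest farness is 6, for Jamal, so Jamal has the highest closeness.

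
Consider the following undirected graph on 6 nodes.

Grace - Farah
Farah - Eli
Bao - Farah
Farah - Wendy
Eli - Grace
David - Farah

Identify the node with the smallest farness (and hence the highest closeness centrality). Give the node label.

Farah

Farness (sum of distances to all others) for each node — Bao:9, David:9, Eli:8, Farah:5, Grace:8, Wendy:9.
The smallest farness is 5, for Farah, so Farah has the highest closeness.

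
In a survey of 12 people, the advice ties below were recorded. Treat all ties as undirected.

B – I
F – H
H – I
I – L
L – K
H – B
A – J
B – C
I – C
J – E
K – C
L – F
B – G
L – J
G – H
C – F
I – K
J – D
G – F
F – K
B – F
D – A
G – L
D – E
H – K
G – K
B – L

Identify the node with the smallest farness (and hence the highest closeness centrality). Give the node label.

L

Farness (sum of distances to all others) for each node — A:29, B:19, C:25, D:28, E:29, F:19, G:20, H:24, I:20, J:20, K:19, L:16.
The smallest farness is 16, for L, so L has the highest closeness.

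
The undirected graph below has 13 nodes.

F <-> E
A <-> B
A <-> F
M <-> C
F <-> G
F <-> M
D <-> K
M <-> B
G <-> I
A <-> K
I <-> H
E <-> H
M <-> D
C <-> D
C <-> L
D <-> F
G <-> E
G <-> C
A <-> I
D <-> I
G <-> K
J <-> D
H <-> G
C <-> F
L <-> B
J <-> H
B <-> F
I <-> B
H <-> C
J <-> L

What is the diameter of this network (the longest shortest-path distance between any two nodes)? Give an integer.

Eccentricity of each node (its greatest distance to any other): A:3, B:2, C:2, D:2, E:3, F:2, G:2, H:2, I:2, J:3, K:3, L:3, M:2.
The maximum eccentricity is 3, realized for instance by the pair E–L via E – H – J – L. So the diameter is 3.

3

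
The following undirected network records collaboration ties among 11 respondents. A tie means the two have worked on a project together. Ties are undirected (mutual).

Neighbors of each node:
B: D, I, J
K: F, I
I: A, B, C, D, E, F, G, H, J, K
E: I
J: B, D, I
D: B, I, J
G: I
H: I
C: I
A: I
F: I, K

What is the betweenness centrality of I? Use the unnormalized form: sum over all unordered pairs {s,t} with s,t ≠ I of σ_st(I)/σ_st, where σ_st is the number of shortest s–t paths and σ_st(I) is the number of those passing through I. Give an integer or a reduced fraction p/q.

41

Pairs whose geodesics pass through I — E–H: 1; E–C: 1; E–F: 1; E–B: 1; E–A: 1; E–K: 1; E–D: 1; E–J: 1; E–G: 1; H–C: 1; H–F: 1; H–B: 1; H–A: 1; H–K: 1 … (+27 more pairs).
All other pairs contribute 0.
Summing the contributions gives betweenness(I) = 41.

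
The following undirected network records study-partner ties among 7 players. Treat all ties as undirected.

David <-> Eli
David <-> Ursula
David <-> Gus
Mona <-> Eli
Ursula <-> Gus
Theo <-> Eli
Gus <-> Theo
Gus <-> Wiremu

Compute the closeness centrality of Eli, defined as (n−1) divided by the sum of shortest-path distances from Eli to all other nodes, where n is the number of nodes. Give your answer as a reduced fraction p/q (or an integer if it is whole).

3/5

Distances from Eli: David:1, Gus:2, Mona:1, Theo:1, Ursula:2, Wiremu:3. Sum = 10.
n = 7, so closeness = 6/10 = 3/5.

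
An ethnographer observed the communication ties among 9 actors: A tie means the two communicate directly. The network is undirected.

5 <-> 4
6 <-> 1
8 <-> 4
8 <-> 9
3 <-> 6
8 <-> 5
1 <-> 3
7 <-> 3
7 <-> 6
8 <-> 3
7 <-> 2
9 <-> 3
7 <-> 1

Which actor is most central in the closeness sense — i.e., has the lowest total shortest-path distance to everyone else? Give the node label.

3

Farness (sum of distances to all others) for each node — 1:15, 2:21, 3:11, 4:19, 5:19, 6:15, 7:14, 8:13, 9:15.
The smallest farness is 11, for 3, so 3 has the highest closeness.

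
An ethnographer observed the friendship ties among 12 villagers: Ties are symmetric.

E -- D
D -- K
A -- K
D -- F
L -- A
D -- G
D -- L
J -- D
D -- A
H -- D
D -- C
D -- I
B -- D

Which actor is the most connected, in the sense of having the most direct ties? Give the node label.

Degrees — A:3, B:1, C:1, D:11, E:1, F:1, G:1, H:1, I:1, J:1, K:2, L:2.
The maximum is 11, attained only by D.

D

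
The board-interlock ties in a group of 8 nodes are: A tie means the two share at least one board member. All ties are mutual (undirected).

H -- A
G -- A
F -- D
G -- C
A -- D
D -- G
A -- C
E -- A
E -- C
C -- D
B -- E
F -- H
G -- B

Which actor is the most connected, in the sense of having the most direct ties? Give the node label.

Degrees — A:5, B:2, C:4, D:4, E:3, F:2, G:4, H:2.
The maximum is 5, attained only by A.

A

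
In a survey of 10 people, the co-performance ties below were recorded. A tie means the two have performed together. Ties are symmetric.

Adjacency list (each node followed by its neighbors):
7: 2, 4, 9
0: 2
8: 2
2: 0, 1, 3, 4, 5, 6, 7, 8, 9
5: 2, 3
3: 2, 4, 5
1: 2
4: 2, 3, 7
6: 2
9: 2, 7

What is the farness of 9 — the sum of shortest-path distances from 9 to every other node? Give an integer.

Distances from 9: 0:2, 1:2, 2:1, 3:2, 4:2, 5:2, 6:2, 7:1, 8:2.
Sum = 2 + 2 + 1 + 2 + 2 + 2 + 2 + 1 + 2 = 16.

16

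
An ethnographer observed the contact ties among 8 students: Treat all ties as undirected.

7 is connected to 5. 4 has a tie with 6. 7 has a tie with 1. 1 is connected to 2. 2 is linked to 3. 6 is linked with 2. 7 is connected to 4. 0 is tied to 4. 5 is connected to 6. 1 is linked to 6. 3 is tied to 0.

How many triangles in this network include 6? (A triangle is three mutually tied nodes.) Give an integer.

1

6's neighbors: 1, 2, 4, and 5.
Neighbor pairs that are themselves tied: 6–1–2. Each forms one triangle with 6, for 1 in total.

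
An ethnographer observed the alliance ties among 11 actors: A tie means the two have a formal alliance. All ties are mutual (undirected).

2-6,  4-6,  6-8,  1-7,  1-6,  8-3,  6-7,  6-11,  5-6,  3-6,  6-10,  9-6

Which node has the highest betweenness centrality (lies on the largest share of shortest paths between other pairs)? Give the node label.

Unnormalized betweenness of each node: 1:0, 2:0, 3:0, 4:0, 5:0, 6:43, 7:0, 8:0, 9:0, 10:0, 11:0.
6 has the largest value, 43, making it the main broker — the node through which the most shortest paths run.

6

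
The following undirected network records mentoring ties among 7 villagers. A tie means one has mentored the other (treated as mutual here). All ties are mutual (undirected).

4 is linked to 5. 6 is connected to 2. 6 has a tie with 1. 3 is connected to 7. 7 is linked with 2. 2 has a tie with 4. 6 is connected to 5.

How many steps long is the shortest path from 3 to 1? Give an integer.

One shortest route is 3 – 7 – 2 – 6 – 1, which uses 4 edges, and at distance 3 from 3 we only reach {4, 6}, which does not include 1. So d(3,1) = 4.

4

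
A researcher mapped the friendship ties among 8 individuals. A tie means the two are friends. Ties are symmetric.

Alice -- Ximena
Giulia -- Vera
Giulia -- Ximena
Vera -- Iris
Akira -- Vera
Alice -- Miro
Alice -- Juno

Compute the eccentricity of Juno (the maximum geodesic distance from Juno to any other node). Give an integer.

Distances from Juno: Akira:5, Alice:1, Giulia:3, Iris:5, Miro:2, Vera:4, Ximena:2.
The largest is 5 (to Akira and Iris), so the eccentricity of Juno is 5.

5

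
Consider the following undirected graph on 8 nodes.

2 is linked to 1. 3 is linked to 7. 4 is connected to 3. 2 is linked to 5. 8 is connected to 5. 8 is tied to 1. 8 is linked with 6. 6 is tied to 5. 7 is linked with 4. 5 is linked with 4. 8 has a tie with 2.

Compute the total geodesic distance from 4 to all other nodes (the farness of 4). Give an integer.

12

Distances from 4: 1:3, 2:2, 3:1, 5:1, 6:2, 7:1, 8:2.
Sum = 3 + 2 + 1 + 1 + 2 + 1 + 2 = 12.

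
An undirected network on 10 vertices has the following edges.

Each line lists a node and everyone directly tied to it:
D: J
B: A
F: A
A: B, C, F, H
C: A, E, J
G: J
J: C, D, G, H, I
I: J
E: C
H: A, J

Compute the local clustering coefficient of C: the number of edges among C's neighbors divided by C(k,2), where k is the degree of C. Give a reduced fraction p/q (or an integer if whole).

C's neighbors: A, E, and J (k = 3).
Possible neighbor pairs: C(3,2) = 3. Edges among them: none → e = 0.
Clustering(C) = 0/3 = 0.

0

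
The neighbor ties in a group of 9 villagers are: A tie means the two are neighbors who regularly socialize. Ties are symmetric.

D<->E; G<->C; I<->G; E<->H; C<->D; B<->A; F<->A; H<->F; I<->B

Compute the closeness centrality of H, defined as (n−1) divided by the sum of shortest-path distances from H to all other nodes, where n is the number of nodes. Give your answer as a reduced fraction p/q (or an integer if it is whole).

Distances from H: A:2, B:3, C:3, D:2, E:1, F:1, G:4, I:4. Sum = 20.
n = 9, so closeness = 8/20 = 2/5.

2/5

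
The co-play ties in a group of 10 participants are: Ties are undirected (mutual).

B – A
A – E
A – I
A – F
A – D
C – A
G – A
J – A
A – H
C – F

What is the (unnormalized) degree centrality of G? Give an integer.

1

G is directly tied to A. That is 1 neighbor, so the degree of G is 1.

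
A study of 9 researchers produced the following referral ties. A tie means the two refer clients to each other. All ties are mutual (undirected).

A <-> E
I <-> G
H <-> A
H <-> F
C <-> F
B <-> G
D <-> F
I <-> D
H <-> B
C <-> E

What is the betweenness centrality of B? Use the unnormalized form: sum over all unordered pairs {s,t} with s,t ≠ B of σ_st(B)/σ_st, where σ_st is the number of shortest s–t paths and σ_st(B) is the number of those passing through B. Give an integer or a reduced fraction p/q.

5

Pairs whose geodesics pass through B — I–H: 1/2; I–A: 1/2; G–H: 1; G–A: 1; G–E: 1; G–C: 1/2; G–F: 1/2.
All other pairs contribute 0.
Summing the contributions gives betweenness(B) = 5.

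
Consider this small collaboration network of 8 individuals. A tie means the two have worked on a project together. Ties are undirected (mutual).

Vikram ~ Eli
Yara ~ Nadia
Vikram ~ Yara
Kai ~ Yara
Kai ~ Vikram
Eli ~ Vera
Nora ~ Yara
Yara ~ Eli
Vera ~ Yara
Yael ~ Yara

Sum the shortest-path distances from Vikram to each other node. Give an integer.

Distances from Vikram: Eli:1, Kai:1, Nadia:2, Nora:2, Vera:2, Yael:2, Yara:1.
Sum = 1 + 1 + 2 + 2 + 2 + 2 + 1 = 11.

11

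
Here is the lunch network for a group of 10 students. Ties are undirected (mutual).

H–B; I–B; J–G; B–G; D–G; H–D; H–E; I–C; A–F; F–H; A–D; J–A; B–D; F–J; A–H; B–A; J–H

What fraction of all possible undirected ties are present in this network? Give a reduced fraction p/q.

There are 17 edges and 10 nodes, so the maximum possible is C(10,2) = 45.
Density = 17/45.

17/45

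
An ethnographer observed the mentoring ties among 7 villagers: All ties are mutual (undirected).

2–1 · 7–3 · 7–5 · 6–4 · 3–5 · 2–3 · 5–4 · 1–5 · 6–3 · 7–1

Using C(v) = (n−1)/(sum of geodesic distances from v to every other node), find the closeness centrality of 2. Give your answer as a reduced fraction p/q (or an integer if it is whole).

6/11

Distances from 2: 1:1, 3:1, 4:3, 5:2, 6:2, 7:2. Sum = 11.
n = 7, so closeness = 6/11.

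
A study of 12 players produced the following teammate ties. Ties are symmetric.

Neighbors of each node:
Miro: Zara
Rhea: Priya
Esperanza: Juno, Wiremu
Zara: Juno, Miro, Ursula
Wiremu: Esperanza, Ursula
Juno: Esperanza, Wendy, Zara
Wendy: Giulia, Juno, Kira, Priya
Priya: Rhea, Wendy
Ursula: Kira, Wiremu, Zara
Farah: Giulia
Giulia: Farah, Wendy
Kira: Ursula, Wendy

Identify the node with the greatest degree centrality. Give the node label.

Wendy

Degrees — Esperanza:2, Farah:1, Giulia:2, Juno:3, Kira:2, Miro:1, Priya:2, Rhea:1, Ursula:3, Wendy:4, Wiremu:2, Zara:3.
The maximum is 4, attained only by Wendy.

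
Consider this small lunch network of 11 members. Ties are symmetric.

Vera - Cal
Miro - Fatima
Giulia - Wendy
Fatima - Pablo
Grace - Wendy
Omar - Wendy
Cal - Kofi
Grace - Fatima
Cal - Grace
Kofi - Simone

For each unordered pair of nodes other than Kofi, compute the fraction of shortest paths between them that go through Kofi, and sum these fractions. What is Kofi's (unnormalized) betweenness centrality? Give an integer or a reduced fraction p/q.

9

Pairs whose geodesics pass through Kofi — Simone–Wendy: 1; Simone–Pablo: 1; Simone–Cal: 1; Simone–Omar: 1; Simone–Vera: 1; Simone–Miro: 1; Simone–Fatima: 1; Simone–Grace: 1; Simone–Giulia: 1.
All other pairs contribute 0.
Summing the contributions gives betweenness(Kofi) = 9.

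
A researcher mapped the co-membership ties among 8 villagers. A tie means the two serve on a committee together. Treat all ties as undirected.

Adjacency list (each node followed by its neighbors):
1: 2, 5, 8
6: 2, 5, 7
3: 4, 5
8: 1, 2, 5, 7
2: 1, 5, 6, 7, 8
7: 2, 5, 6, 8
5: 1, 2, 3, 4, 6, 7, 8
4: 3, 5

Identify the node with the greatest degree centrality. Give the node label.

5

Degrees — 1:3, 2:5, 3:2, 4:2, 5:7, 6:3, 7:4, 8:4.
The maximum is 7, attained only by 5.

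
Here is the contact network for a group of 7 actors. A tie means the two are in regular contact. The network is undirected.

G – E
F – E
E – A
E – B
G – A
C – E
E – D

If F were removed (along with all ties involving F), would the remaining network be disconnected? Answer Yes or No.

No

Even without F, every remaining node can still reach every other (the residual graph is connected), so F is not a cut vertex.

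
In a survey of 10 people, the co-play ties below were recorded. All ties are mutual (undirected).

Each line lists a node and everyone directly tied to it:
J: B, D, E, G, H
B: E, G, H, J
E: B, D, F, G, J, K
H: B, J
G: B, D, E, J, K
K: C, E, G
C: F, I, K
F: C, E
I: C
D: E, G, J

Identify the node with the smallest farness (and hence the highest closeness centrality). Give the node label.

Farness (sum of distances to all others) for each node — B:17, C:20, D:18, E:13, F:17, G:14, H:23, I:28, J:16, K:16.
The smallest farness is 13, for E, so E has the highest closeness.

E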